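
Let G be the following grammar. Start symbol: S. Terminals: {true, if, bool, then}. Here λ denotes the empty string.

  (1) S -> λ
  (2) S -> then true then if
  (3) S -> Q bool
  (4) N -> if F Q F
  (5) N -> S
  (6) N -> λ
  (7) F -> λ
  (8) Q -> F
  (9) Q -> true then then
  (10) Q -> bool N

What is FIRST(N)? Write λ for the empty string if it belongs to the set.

{λ, bool, if, then, true}

FIRST(F): from F->λ we get {λ}. So FIRST(F) = {λ}.
FIRST(Q): from Q->F we get {λ}; from Q->true then then we get {true}; from Q->bool N we get {bool}. So FIRST(Q) = {λ, bool, true}.
FIRST(S): from S->λ we get {λ}; from S->then true then if we get {then}; from S->Q bool we get {bool, true}. So FIRST(S) = {λ, bool, then, true}.
FIRST(N): from N->if F Q F we get {if}; from N->S we get {λ, bool, then, true}; from N->λ we get {λ}. So FIRST(N) = {λ, bool, if, then, true}.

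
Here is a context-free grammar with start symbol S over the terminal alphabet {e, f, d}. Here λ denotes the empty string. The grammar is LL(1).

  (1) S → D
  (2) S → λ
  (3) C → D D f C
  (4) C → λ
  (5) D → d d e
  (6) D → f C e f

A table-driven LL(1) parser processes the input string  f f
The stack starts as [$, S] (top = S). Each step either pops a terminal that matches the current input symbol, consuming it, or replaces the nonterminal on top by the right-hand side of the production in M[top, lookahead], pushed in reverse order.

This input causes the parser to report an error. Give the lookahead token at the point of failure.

step 1: stack=$ S  input=f f $  — expand S → D
step 2: stack=$ D  input=f f $  — expand D → f C e f
step 3: stack=$ f e C f  input=f f $  — match f
step 4: stack=$ f e C  input=f $  — expand C → D D f C
step 5: stack=$ f e C f D D  input=f $  — expand D → f C e f
step 6: stack=$ f e C f D f e C f  input=f $  — match f
step 7: stack=$ f e C f D f e C  input=$  — error: M[C, $] is empty

$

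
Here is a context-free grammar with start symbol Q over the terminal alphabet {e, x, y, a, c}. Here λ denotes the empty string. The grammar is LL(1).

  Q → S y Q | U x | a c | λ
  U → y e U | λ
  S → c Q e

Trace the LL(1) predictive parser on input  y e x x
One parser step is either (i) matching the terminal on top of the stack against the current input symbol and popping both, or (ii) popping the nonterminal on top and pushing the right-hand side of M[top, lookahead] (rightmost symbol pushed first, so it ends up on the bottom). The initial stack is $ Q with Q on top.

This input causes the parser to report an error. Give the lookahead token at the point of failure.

x

step 1: stack=$ Q  input=y e x x $  — expand Q → U x
step 2: stack=$ x U  input=y e x x $  — expand U → y e U
step 3: stack=$ x U e y  input=y e x x $  — match y
step 4: stack=$ x U e  input=e x x $  — match e
step 5: stack=$ x U  input=x x $  — expand U → λ
step 6: stack=$ x  input=x x $  — match x
step 7: stack=$  input=x $  — error: stack empty but input remains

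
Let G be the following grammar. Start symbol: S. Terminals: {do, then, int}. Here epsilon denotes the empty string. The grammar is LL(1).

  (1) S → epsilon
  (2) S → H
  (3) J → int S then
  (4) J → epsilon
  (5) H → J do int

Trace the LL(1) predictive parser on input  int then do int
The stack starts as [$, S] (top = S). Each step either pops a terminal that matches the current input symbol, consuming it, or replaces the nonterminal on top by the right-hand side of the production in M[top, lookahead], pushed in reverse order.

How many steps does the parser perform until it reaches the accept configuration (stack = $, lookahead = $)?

     Stack                Input              Action
  1  $ S                  int then do int $  expand S → H
  2  $ H                  int then do int $  expand H → J do int
  3  $ int do J           int then do int $  expand J → int S then
  4  $ int do then S int  int then do int $  match int
  5  $ int do then S      then do int $      expand S → epsilon
  6  $ int do then        then do int $      match then
  7  $ int do             do int $           match do
  8  $ int                int $              match int
Accept reached after 8 steps.

8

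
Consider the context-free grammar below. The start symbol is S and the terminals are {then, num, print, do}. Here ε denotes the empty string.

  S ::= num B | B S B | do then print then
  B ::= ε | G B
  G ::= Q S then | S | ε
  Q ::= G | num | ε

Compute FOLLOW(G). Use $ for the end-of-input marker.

FIRST(S): from S::=num B we get {num}; from S::=B S B we get {do, num}; from S::=do then print then we get {do}. So FIRST(S) = {do, num}.
FIRST(B): from B::=ε we get {ε}; from B::=G B we get {ε, do, num}. So FIRST(B) = {ε, do, num}.
FIRST(G): from G::=Q S then we get {do, num}; from G::=S we get {do, num}; from G::=ε we get {ε}. So FIRST(G) = {ε, do, num}.
FIRST(Q): from Q::=G we get {ε, do, num}; from Q::=num we get {num}; from Q::=ε we get {ε}. So FIRST(Q) = {ε, do, num}.
FOLLOW(S) includes $ since S is the start symbol.
FOLLOW(Q): in G::=Q S then, Q is followed by S then with FIRST {do, num}. Thus FOLLOW(Q) = {do, num}.
FOLLOW(S): in S::=B S B, S is followed by B with FIRST {ε, do, num}; in S::=B S B, the suffix after S is nullable (adds nothing new); in G::=Q S then, S is followed by then with FIRST {then}; in G::=S, the suffix after S is empty, so FOLLOW(S) ⊇ FOLLOW(G) = {$, do, num, then}. Thus FOLLOW(S) = {$, do, num, then}.
FOLLOW(B): in S::=num B, the suffix after B is empty, so FOLLOW(B) ⊇ FOLLOW(S) = {$, do, num, then}; in S::=B S B (occurrence 1), B is followed by S B with FIRST {do, num}; in S::=B S B (occurrence 2), the suffix after B is empty, so FOLLOW(B) ⊇ FOLLOW(S) = {$, do, num, then}; in B::=G B, the suffix after B is empty (adds nothing new). Thus FOLLOW(B) = {$, do, num, then}.
FOLLOW(G): in B::=G B, G is followed by B with FIRST {ε, do, num}; in B::=G B, the suffix after G is nullable, so FOLLOW(G) ⊇ FOLLOW(B) = {$, do, num, then}; in Q::=G, the suffix after G is empty, so FOLLOW(G) ⊇ FOLLOW(Q) = {do, num}. Thus FOLLOW(G) = {$, do, num, then}.

{$, do, num, then}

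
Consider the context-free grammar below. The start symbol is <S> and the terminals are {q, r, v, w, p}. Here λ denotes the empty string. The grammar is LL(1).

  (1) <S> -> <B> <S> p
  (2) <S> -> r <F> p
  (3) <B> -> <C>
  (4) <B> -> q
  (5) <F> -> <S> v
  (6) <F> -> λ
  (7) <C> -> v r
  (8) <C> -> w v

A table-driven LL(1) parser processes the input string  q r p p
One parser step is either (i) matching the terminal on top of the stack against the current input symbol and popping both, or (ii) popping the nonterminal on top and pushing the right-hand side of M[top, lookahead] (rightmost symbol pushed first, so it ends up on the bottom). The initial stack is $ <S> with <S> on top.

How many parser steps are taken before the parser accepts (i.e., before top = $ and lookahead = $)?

8

step 1: stack=$ <S>  input=q r p p $  — expand <S> -> <B> <S> p
step 2: stack=$ p <S> <B>  input=q r p p $  — expand <B> -> q
step 3: stack=$ p <S> q  input=q r p p $  — match q
step 4: stack=$ p <S>  input=r p p $  — expand <S> -> r <F> p
step 5: stack=$ p p <F> r  input=r p p $  — match r
step 6: stack=$ p p <F>  input=p p $  — expand <F> -> λ
step 7: stack=$ p p  input=p p $  — match p
step 8: stack=$ p  input=p $  — match p
Accept reached after 8 steps.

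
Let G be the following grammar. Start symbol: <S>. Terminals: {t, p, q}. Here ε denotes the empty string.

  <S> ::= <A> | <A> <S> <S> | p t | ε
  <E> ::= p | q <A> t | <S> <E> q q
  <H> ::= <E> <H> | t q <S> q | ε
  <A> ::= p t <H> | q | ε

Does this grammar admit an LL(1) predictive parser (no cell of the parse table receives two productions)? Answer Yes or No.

FIRST(<S>) = {ε, p, q}
FIRST(<E>) = {p, q}
FIRST(<H>) = {ε, p, q, t}
FIRST(<A>) = {ε, p, q}
FOLLOW(<S>) = {$, p, q}
FOLLOW(<E>) = {$, p, q, t}
FOLLOW(<H>) = {$, p, q, t}
FOLLOW(<A>) = {$, p, q, t}
Cell M[<A>, p] receives both <A> ::= p t <H> and <A> ::= ε — the grammar is not LL(1).

No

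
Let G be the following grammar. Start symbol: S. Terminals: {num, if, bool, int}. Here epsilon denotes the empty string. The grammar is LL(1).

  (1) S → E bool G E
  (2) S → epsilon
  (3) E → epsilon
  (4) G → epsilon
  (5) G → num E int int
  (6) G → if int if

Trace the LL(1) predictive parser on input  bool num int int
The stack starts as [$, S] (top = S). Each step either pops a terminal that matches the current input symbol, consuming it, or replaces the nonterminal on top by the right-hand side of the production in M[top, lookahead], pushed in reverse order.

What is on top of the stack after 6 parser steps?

     Stack              Input               Action
  1  $ S                bool num int int $  expand S → E bool G E
  2  $ E G bool E       bool num int int $  expand E → epsilon
  3  $ E G bool         bool num int int $  match bool
  4  $ E G              num int int $       expand G → num E int int
  5  $ E int int E num  num int int $       match num
  6  $ E int int E      int int $           expand E → epsilon
Stack after step 6: $ E int int (top = int).

int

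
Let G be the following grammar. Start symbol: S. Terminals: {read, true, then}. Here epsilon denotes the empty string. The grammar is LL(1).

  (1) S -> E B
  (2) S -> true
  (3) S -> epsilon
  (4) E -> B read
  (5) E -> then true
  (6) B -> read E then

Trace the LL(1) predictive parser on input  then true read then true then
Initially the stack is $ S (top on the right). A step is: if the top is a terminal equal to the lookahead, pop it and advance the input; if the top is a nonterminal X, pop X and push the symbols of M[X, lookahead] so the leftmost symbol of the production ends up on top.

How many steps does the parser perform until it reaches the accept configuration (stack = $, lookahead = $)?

10

      Stack             Input                            Action
   1  $ S               then true read then true then $  expand S -> E B
   2  $ B E             then true read then true then $  expand E -> then true
   3  $ B true then     then true read then true then $  match then
   4  $ B true          true read then true then $       match true
   5  $ B               read then true then $            expand B -> read E then
   6  $ then E read     read then true then $            match read
   7  $ then E          then true then $                 expand E -> then true
   8  $ then true then  then true then $                 match then
   9  $ then true       true then $                      match true
  10  $ then            then $                           match then
Accept reached after 10 steps.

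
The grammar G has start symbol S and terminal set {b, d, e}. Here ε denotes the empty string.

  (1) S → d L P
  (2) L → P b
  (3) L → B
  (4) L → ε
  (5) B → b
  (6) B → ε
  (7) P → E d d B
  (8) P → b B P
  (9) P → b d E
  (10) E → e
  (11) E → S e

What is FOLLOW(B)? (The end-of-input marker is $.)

FIRST(S): from S→d L P we get {d}. So FIRST(S) = {d}.
FIRST(B): from B→b we get {b}; from B→ε we get {ε}. So FIRST(B) = {ε, b}.
FIRST(E): from E→e we get {e}; from E→S e we get {d}. So FIRST(E) = {d, e}.
FIRST(P): from P→E d d B we get {d, e}; from P→b B P we get {b}; from P→b d E we get {b}. So FIRST(P) = {b, d, e}.
FIRST(L): from L→P b we get {b, d, e}; from L→B we get {ε, b}; from L→ε we get {ε}. So FIRST(L) = {ε, b, d, e}.
FOLLOW(S) includes $ since S is the start symbol.
FOLLOW(S): in E→S e, S is followed by e with FIRST {e}. Thus FOLLOW(S) = {$, e}.
FOLLOW(L): in S→d L P, L is followed by P with FIRST {b, d, e}. Thus FOLLOW(L) = {b, d, e}.
FOLLOW(P): in S→d L P, the suffix after P is empty, so FOLLOW(P) ⊇ FOLLOW(S) = {$, e}; in L→P b, P is followed by b with FIRST {b}; in P→b B P, the suffix after P is empty (adds nothing new). Thus FOLLOW(P) = {$, b, e}.
FOLLOW(B): in L→B, the suffix after B is empty, so FOLLOW(B) ⊇ FOLLOW(L) = {b, d, e}; in P→E d d B, the suffix after B is empty, so FOLLOW(B) ⊇ FOLLOW(P) = {$, b, e}; in P→b B P, B is followed by P with FIRST {b, d, e}. Thus FOLLOW(B) = {$, b, d, e}.
FOLLOW(E): in P→E d d B, E is followed by d d B with FIRST {d}; in P→b d E, the suffix after E is empty, so FOLLOW(E) ⊇ FOLLOW(P) = {$, b, e}. Thus FOLLOW(E) = {$, b, d, e}.

{$, b, d, e}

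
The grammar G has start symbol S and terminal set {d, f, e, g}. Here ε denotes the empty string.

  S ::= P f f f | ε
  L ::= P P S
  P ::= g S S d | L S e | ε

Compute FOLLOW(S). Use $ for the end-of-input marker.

{$, d, e, f, g}

FIRST(S) = {ε, e, f, g}  (via P f f f)
FIRST(L) = {ε, e, f, g}  (via P P S)
FIRST(P) = {ε, e, f, g}  (via L S e)
FOLLOW(S) includes $ since S is the start symbol.
FOLLOW(L): in P::=L S e, L is followed by S e with FIRST {e, f, g}. Thus FOLLOW(L) = {e, f, g}.
FOLLOW(S): in L::=P P S, the suffix after S is empty, so FOLLOW(S) ⊇ FOLLOW(L) = {e, f, g}; in P::=g S S d (occurrence 1), S is followed by S d with FIRST {d, e, f, g}; in P::=g S S d (occurrence 2), S is followed by d with FIRST {d}; in P::=L S e, S is followed by e with FIRST {e}. Thus FOLLOW(S) = {$, d, e, f, g}.
FOLLOW(P): in S::=P f f f, P is followed by f f f with FIRST {f}; in L::=P P S (occurrence 1), P is followed by P S with FIRST {ε, e, f, g}; in L::=P P S (occurrence 1), the suffix after P is nullable, so FOLLOW(P) ⊇ FOLLOW(L) = {e, f, g}; in L::=P P S (occurrence 2), P is followed by S with FIRST {ε, e, f, g}; in L::=P P S (occurrence 2), the suffix after P is nullable, so FOLLOW(P) ⊇ FOLLOW(L) = {e, f, g}. Thus FOLLOW(P) = {e, f, g}.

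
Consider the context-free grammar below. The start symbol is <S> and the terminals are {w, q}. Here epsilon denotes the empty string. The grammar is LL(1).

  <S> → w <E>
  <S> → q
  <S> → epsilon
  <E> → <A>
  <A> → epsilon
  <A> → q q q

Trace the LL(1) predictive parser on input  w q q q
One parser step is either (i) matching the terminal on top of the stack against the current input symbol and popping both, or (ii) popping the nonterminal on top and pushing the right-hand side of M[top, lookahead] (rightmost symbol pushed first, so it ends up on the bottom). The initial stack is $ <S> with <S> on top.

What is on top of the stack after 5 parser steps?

     Stack    Input      Action
  1  $ <S>    w q q q $  expand <S> → w <E>
  2  $ <E> w  w q q q $  match w
  3  $ <E>    q q q $    expand <E> → <A>
  4  $ <A>    q q q $    expand <A> → q q q
  5  $ q q q  q q q $    match q
Stack after step 5: $ q q (top = q).

q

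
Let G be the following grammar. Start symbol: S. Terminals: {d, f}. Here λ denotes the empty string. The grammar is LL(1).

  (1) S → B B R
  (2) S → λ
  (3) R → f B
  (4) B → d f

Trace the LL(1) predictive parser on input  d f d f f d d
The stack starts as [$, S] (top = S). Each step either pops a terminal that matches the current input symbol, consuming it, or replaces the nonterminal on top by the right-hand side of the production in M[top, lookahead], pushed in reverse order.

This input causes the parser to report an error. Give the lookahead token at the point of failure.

step 1: stack=$ S  input=d f d f f d d $  — expand S → B B R
step 2: stack=$ R B B  input=d f d f f d d $  — expand B → d f
step 3: stack=$ R B f d  input=d f d f f d d $  — match d
step 4: stack=$ R B f  input=f d f f d d $  — match f
step 5: stack=$ R B  input=d f f d d $  — expand B → d f
step 6: stack=$ R f d  input=d f f d d $  — match d
step 7: stack=$ R f  input=f f d d $  — match f
step 8: stack=$ R  input=f d d $  — expand R → f B
step 9: stack=$ B f  input=f d d $  — match f
step 10: stack=$ B  input=d d $  — expand B → d f
step 11: stack=$ f d  input=d d $  — match d
step 12: stack=$ f  input=d $  — error: top is terminal f but lookahead is d

d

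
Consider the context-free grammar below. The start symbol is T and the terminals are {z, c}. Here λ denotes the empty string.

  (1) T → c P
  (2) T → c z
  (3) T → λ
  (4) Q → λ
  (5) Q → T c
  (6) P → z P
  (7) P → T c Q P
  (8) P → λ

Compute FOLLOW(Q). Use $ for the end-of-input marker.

FIRST(T) = {λ, c}
FIRST(Q) = {λ, c}  (via T c)
FIRST(P) = {λ, c, z}  (via T c Q P)
FOLLOW(T) includes $ since T is the start symbol.
FOLLOW(T): in Q→T c, T is followed by c with FIRST {c}; in P→T c Q P, T is followed by c Q P with FIRST {c}. Thus FOLLOW(T) = {$, c}.
FOLLOW(P): in T→c P, the suffix after P is empty, so FOLLOW(P) ⊇ FOLLOW(T) = {$, c}; in P→z P, the suffix after P is empty (adds nothing new); in P→T c Q P, the suffix after P is empty (adds nothing new). Thus FOLLOW(P) = {$, c}.
FOLLOW(Q): in P→T c Q P, Q is followed by P with FIRST {λ, c, z}; in P→T c Q P, the suffix after Q is nullable, so FOLLOW(Q) ⊇ FOLLOW(P) = {$, c}. Thus FOLLOW(Q) = {$, c, z}.

{$, c, z}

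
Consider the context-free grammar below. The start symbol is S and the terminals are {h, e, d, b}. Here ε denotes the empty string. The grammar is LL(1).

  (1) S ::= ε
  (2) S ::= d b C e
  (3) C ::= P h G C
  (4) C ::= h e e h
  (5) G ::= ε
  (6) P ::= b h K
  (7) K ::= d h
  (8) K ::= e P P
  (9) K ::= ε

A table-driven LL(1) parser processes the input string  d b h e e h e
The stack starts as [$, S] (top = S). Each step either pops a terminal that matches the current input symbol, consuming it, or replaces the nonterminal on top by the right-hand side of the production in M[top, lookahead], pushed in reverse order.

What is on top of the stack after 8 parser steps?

     Stack        Input            Action
  1  $ S          d b h e e h e $  expand S ::= d b C e
  2  $ e C b d    d b h e e h e $  match d
  3  $ e C b      b h e e h e $    match b
  4  $ e C        h e e h e $      expand C ::= h e e h
  5  $ e h e e h  h e e h e $      match h
  6  $ e h e e    e e h e $        match e
  7  $ e h e      e h e $          match e
  8  $ e h        h e $            match h
Stack after step 8: $ e (top = e).

e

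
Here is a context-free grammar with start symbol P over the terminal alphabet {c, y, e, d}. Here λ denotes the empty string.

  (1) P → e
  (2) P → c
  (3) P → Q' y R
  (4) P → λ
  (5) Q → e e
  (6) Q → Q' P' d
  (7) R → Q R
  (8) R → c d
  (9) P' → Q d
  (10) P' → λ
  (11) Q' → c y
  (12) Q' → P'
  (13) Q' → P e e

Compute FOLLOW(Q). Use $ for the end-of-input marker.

FIRST(P): from P→e we get {e}; from P→c we get {c}; from P→Q' y R we get {c, d, e, y}; from P→λ we get {λ}. So FIRST(P) = {λ, c, d, e, y}.
FIRST(Q): from Q→e e we get {e}; from Q→Q' P' d we get {c, d, e, y}. So FIRST(Q) = {c, d, e, y}.
FIRST(R): from R→Q R we get {c, d, e, y}; from R→c d we get {c}. So FIRST(R) = {c, d, e, y}.
FIRST(P'): from P'→Q d we get {c, d, e, y}; from P'→λ we get {λ}. So FIRST(P') = {λ, c, d, e, y}.
FIRST(Q'): from Q'→c y we get {c}; from Q'→P' we get {λ, c, d, e, y}; from Q'→P e e we get {c, d, e, y}. So FIRST(Q') = {λ, c, d, e, y}.
FOLLOW(P) includes $ since P is the start symbol.
FOLLOW(P): in Q'→P e e, P is followed by e e with FIRST {e}. Thus FOLLOW(P) = {$, e}.
FOLLOW(Q): in R→Q R, Q is followed by R with FIRST {c, d, e, y}; in P'→Q d, Q is followed by d with FIRST {d}. Thus FOLLOW(Q) = {c, d, e, y}.
FOLLOW(R): in P→Q' y R, the suffix after R is empty, so FOLLOW(R) ⊇ FOLLOW(P) = {$, e}; in R→Q R, the suffix after R is empty (adds nothing new). Thus FOLLOW(R) = {$, e}.
FOLLOW(Q'): in P→Q' y R, Q' is followed by y R with FIRST {y}; in Q→Q' P' d, Q' is followed by P' d with FIRST {c, d, e, y}. Thus FOLLOW(Q') = {c, d, e, y}.
FOLLOW(P'): in Q→Q' P' d, P' is followed by d with FIRST {d}; in Q'→P', the suffix after P' is empty, so FOLLOW(P') ⊇ FOLLOW(Q') = {c, d, e, y}. Thus FOLLOW(P') = {c, d, e, y}.

{c, d, e, y}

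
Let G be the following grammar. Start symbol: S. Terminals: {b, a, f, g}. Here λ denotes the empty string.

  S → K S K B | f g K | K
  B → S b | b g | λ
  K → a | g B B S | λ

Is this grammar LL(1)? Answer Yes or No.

No

FIRST(S) = {λ, a, b, f, g}
FIRST(B) = {λ, a, b, f, g}
FIRST(K) = {λ, a, g}
FOLLOW(S) = {$, a, b, f, g}
FOLLOW(B) = {$, a, b, f, g}
FOLLOW(K) = {$, a, b, f, g}
Cell M[B, a] receives both B → S b and B → λ — the grammar is not LL(1).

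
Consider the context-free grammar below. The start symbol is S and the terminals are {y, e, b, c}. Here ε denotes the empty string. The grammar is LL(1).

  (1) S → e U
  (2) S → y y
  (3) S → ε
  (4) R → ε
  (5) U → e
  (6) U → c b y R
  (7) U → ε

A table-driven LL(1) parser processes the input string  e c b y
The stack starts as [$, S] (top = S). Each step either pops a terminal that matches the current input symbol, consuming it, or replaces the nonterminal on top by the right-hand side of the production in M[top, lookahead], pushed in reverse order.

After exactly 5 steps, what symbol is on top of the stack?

y

     Stack      Input      Action
  1  $ S        e c b y $  expand S → e U
  2  $ U e      e c b y $  match e
  3  $ U        c b y $    expand U → c b y R
  4  $ R y b c  c b y $    match c
  5  $ R y b    b y $      match b
Stack after step 5: $ R y (top = y).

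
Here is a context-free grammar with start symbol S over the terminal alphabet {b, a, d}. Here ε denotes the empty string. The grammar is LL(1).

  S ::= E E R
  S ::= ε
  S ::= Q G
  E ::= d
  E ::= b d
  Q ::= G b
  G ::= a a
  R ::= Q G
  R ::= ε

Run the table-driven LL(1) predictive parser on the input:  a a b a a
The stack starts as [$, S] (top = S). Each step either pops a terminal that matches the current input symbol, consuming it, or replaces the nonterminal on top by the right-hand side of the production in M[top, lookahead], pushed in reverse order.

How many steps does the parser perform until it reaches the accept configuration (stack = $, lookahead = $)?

9

step 1: stack=$ S  input=a a b a a $  — expand S ::= Q G
step 2: stack=$ G Q  input=a a b a a $  — expand Q ::= G b
step 3: stack=$ G b G  input=a a b a a $  — expand G ::= a a
step 4: stack=$ G b a a  input=a a b a a $  — match a
step 5: stack=$ G b a  input=a b a a $  — match a
step 6: stack=$ G b  input=b a a $  — match b
step 7: stack=$ G  input=a a $  — expand G ::= a a
step 8: stack=$ a a  input=a a $  — match a
step 9: stack=$ a  input=a $  — match a
Accept reached after 9 steps.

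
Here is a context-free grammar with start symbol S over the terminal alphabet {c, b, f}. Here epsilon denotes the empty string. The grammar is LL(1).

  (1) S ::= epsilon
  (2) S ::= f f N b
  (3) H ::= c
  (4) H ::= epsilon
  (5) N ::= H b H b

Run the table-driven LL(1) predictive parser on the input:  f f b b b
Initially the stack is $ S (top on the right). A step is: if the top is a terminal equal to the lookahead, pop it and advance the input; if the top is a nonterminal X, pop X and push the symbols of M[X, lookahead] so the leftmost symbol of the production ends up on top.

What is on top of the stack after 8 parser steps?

     Stack        Input        Action
  1  $ S          f f b b b $  expand S ::= f f N b
  2  $ b N f f    f f b b b $  match f
  3  $ b N f      f b b b $    match f
  4  $ b N        b b b $      expand N ::= H b H b
  5  $ b b H b H  b b b $      expand H ::= epsilon
  6  $ b b H b    b b b $      match b
  7  $ b b H      b b $        expand H ::= epsilon
  8  $ b b        b b $        match b
Stack after step 8: $ b (top = b).

b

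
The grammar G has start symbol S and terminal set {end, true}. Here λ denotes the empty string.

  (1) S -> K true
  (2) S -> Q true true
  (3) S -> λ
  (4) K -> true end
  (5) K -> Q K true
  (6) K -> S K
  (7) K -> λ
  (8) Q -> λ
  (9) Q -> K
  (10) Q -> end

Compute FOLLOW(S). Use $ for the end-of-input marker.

FIRST(S) = {λ, end, true}  (via K true, Q true true)
FIRST(K) = {λ, end, true}  (via Q K true, S K)
FIRST(Q) = {λ, end, true}  (via K)
FOLLOW(S) includes $ since S is the start symbol.
FOLLOW(Q): in S->Q true true, Q is followed by true true with FIRST {true}; in K->Q K true, Q is followed by K true with FIRST {end, true}. Thus FOLLOW(Q) = {end, true}.
FOLLOW(K): in S->K true, K is followed by true with FIRST {true}; in K->Q K true, K is followed by true with FIRST {true}; in K->S K, the suffix after K is empty (adds nothing new); in Q->K, the suffix after K is empty, so FOLLOW(K) ⊇ FOLLOW(Q) = {end, true}. Thus FOLLOW(K) = {end, true}.
FOLLOW(S): in K->S K, S is followed by K with FIRST {λ, end, true}; in K->S K, the suffix after S is nullable, so FOLLOW(S) ⊇ FOLLOW(K) = {end, true}. Thus FOLLOW(S) = {$, end, true}.

{$, end, true}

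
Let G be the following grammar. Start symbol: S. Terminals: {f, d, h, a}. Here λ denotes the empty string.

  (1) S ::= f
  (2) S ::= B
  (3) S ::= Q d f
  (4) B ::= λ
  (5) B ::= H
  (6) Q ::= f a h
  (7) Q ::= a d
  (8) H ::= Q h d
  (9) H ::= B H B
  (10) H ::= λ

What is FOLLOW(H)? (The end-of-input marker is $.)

FIRST(Q) = {a, f}
FIRST(S) = {λ, a, f}  (via B, Q d f)
FIRST(B) = {λ, a, f}  (via H)
FIRST(H) = {λ, a, f}  (via Q h d, B H B)
FOLLOW(S) includes $ since S is the start symbol.
FOLLOW(S): S appears on no right-hand side. Thus FOLLOW(S) = {$}.
FOLLOW(Q): in S::=Q d f, Q is followed by d f with FIRST {d}; in H::=Q h d, Q is followed by h d with FIRST {h}. Thus FOLLOW(Q) = {d, h}.
FOLLOW(B): in S::=B, the suffix after B is empty, so FOLLOW(B) ⊇ FOLLOW(S) = {$}; in H::=B H B (occurrence 1), B is followed by H B with FIRST {λ, a, f}; in H::=B H B (occurrence 1), the suffix after B is nullable, so FOLLOW(B) ⊇ FOLLOW(H) = {$, a, f}; in H::=B H B (occurrence 2), the suffix after B is empty, so FOLLOW(B) ⊇ FOLLOW(H) = {$, a, f}. Thus FOLLOW(B) = {$, a, f}.
FOLLOW(H): in B::=H, the suffix after H is empty, so FOLLOW(H) ⊇ FOLLOW(B) = {$, a, f}; in H::=B H B, H is followed by B with FIRST {λ, a, f}; in H::=B H B, the suffix after H is nullable (adds nothing new). Thus FOLLOW(H) = {$, a, f}.

{$, a, f}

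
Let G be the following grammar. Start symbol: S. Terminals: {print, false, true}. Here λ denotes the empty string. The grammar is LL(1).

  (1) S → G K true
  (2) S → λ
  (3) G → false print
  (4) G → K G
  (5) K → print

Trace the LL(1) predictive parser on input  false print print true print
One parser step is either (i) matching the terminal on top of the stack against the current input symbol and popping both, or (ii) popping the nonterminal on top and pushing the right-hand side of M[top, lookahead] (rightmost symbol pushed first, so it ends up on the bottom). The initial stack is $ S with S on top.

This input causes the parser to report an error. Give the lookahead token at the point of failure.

step 1: stack=$ S  input=false print print true print $  — expand S → G K true
step 2: stack=$ true K G  input=false print print true print $  — expand G → false print
step 3: stack=$ true K print false  input=false print print true print $  — match false
step 4: stack=$ true K print  input=print print true print $  — match print
step 5: stack=$ true K  input=print true print $  — expand K → print
step 6: stack=$ true print  input=print true print $  — match print
step 7: stack=$ true  input=true print $  — match true
step 8: stack=$  input=print $  — error: stack empty but input remains

print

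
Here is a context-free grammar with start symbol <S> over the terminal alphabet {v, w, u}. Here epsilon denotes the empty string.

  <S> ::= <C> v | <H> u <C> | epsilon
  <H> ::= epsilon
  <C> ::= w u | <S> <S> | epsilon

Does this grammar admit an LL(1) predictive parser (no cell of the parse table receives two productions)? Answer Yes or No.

No

FIRST(<S>) = {epsilon, u, v, w}
FIRST(<H>) = {epsilon}
FIRST(<C>) = {epsilon, u, v, w}
FOLLOW(<S>) = {$, u, v, w}
FOLLOW(<H>) = {u}
FOLLOW(<C>) = {$, u, v, w}
Cell M[<C>, $] receives both <C> ::= <S> <S> and <C> ::= epsilon — the grammar is not LL(1).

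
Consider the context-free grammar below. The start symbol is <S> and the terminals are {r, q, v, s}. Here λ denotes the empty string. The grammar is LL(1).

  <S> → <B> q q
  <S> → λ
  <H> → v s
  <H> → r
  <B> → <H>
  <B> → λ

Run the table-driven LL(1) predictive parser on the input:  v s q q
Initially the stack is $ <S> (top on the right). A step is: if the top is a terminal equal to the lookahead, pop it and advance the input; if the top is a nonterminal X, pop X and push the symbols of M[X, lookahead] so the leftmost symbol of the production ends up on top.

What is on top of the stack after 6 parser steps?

q

     Stack      Input      Action
  1  $ <S>      v s q q $  expand <S> → <B> q q
  2  $ q q <B>  v s q q $  expand <B> → <H>
  3  $ q q <H>  v s q q $  expand <H> → v s
  4  $ q q s v  v s q q $  match v
  5  $ q q s    s q q $    match s
  6  $ q q      q q $      match q
Stack after step 6: $ q (top = q).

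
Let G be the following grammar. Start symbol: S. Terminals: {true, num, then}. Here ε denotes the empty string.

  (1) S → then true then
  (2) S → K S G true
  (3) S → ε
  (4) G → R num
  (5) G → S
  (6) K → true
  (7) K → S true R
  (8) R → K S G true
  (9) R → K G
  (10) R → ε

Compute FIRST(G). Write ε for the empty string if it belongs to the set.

{ε, num, then, true}

FIRST(S): from S→then true then we get {then}; from S→K S G true we get {then, true}; from S→ε we get {ε}. So FIRST(S) = {ε, then, true}.
FIRST(K): from K→true we get {true}; from K→S true R we get {then, true}. So FIRST(K) = {then, true}.
FIRST(R): from R→K S G true we get {then, true}; from R→K G we get {then, true}; from R→ε we get {ε}. So FIRST(R) = {ε, then, true}.
FIRST(G): from G→R num we get {num, then, true}; from G→S we get {ε, then, true}. So FIRST(G) = {ε, num, then, true}.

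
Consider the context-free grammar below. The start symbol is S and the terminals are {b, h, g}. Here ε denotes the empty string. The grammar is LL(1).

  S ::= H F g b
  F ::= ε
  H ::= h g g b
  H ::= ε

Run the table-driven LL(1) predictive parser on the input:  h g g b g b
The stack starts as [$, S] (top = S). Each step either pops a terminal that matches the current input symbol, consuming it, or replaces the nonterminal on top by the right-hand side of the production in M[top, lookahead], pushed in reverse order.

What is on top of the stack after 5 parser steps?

     Stack            Input          Action
  1  $ S              h g g b g b $  expand S ::= H F g b
  2  $ b g F H        h g g b g b $  expand H ::= h g g b
  3  $ b g F b g g h  h g g b g b $  match h
  4  $ b g F b g g    g g b g b $    match g
  5  $ b g F b g      g b g b $      match g
Stack after step 5: $ b g F b (top = b).

b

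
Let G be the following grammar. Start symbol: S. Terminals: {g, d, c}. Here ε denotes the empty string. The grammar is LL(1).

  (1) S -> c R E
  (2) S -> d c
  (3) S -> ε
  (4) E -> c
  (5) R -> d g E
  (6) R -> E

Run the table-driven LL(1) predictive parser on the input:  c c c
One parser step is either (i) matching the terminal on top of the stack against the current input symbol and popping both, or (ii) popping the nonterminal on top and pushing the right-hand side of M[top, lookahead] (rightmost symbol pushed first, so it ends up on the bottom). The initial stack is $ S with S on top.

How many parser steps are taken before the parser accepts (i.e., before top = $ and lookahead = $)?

7

     Stack    Input    Action
  1  $ S      c c c $  expand S -> c R E
  2  $ E R c  c c c $  match c
  3  $ E R    c c $    expand R -> E
  4  $ E E    c c $    expand E -> c
  5  $ E c    c c $    match c
  6  $ E      c $      expand E -> c
  7  $ c      c $      match c
Accept reached after 7 steps.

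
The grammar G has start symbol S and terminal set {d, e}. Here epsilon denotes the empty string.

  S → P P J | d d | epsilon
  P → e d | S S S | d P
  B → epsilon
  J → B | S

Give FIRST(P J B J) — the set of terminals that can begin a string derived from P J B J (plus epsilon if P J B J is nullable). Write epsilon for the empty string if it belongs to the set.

FIRST(B): from B→epsilon we get {epsilon}. So FIRST(B) = {epsilon}.
FIRST(S): from S→P P J we get {epsilon, d, e}; from S→d d we get {d}; from S→epsilon we get {epsilon}. So FIRST(S) = {epsilon, d, e}.
FIRST(P): from P→e d we get {e}; from P→S S S we get {epsilon, d, e}; from P→d P we get {d}. So FIRST(P) = {epsilon, d, e}.
FIRST(J): from J→B we get {epsilon}; from J→S we get {epsilon, d, e}. So FIRST(J) = {epsilon, d, e}.
FIRST(P J B J): take FIRST of each symbol in turn, carrying on past any symbol whose FIRST contains epsilon; result {epsilon, d, e}.

{epsilon, d, e}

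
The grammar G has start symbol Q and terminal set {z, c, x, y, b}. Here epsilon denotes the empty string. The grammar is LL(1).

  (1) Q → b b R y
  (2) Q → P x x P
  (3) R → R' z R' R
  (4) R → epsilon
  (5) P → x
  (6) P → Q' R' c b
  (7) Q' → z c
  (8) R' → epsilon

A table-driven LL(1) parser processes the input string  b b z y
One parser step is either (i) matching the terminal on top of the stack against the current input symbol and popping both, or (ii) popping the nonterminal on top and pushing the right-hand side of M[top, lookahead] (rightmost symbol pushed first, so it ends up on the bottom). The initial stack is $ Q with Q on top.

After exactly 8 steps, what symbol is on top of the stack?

     Stack          Input      Action
  1  $ Q            b b z y $  expand Q → b b R y
  2  $ y R b b      b b z y $  match b
  3  $ y R b        b z y $    match b
  4  $ y R          z y $      expand R → R' z R' R
  5  $ y R R' z R'  z y $      expand R' → epsilon
  6  $ y R R' z     z y $      match z
  7  $ y R R'       y $        expand R' → epsilon
  8  $ y R          y $        expand R → epsilon
Stack after step 8: $ y (top = y).

y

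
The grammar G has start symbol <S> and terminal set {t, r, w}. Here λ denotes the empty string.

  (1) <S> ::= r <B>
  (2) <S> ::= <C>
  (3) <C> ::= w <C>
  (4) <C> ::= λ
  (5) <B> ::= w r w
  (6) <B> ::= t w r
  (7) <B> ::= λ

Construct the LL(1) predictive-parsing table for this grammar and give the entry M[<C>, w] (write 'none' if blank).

<C> ::= w <C>

FIRST(<C>) = {λ, w}
FIRST(<B>) = {λ, t, w}
FIRST(<S>) = {λ, r, w}  (via <C>)
FOLLOW(<S>) includes $ since <S> is the start symbol.
FOLLOW(<S>): <S> appears on no right-hand side. Thus FOLLOW(<S>) = {$}.
FOLLOW(<C>): in <S>::=<C>, the suffix after <C> is empty, so FOLLOW(<C>) ⊇ FOLLOW(<S>) = {$}; in <C>::=w <C>, the suffix after <C> is empty (adds nothing new). Thus FOLLOW(<C>) = {$}.
For <C> ::= w <C>: FIRST(w <C>) = {w}, so it goes in M[<C>, t] for t ∈ {w}.
For <C> ::= λ: FIRST(λ) = {λ}, so it goes in M[<C>, t] for t ∈ {}; since λ ∈ FIRST, also for every t ∈ FOLLOW(<C>) = {$}.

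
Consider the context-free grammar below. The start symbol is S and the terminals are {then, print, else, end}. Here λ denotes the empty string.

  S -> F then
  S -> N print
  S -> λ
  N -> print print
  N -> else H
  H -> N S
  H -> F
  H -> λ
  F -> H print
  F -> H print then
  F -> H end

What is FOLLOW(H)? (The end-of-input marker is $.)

{else, end, print}

FIRST(N): from N->print print we get {print}; from N->else H we get {else}. So FIRST(N) = {else, print}.
FIRST(S): from S->F then we get {else, end, print}; from S->N print we get {else, print}; from S->λ we get {λ}. So FIRST(S) = {λ, else, end, print}.
FIRST(H): from H->N S we get {else, print}; from H->F we get {else, end, print}; from H->λ we get {λ}. So FIRST(H) = {λ, else, end, print}.
FIRST(F): from F->H print we get {else, end, print}; from F->H print then we get {else, end, print}; from F->H end we get {else, end, print}. So FIRST(F) = {else, end, print}.
FOLLOW(S) includes $ since S is the start symbol.
FOLLOW(S): in H->N S, the suffix after S is empty, so FOLLOW(S) ⊇ FOLLOW(H) = {else, end, print}. Thus FOLLOW(S) = {$, else, end, print}.
FOLLOW(N): in S->N print, N is followed by print with FIRST {print}; in H->N S, N is followed by S with FIRST {λ, else, end, print}; in H->N S, the suffix after N is nullable, so FOLLOW(N) ⊇ FOLLOW(H) = {else, end, print}. Thus FOLLOW(N) = {else, end, print}.
FOLLOW(H): in N->else H, the suffix after H is empty, so FOLLOW(H) ⊇ FOLLOW(N) = {else, end, print}; in F->H print, H is followed by print with FIRST {print}; in F->H print then, H is followed by print then with FIRST {print}; in F->H end, H is followed by end with FIRST {end}. Thus FOLLOW(H) = {else, end, print}.
FOLLOW(F): in S->F then, F is followed by then with FIRST {then}; in H->F, the suffix after F is empty, so FOLLOW(F) ⊇ FOLLOW(H) = {else, end, print}. Thus FOLLOW(F) = {else, end, print, then}.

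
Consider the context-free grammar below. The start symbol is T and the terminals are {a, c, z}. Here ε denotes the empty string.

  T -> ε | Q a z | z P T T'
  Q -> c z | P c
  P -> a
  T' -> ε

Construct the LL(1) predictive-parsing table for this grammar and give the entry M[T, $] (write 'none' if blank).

FIRST(P): from P->a we get {a}. So FIRST(P) = {a}.
FIRST(T'): from T'->ε we get {ε}. So FIRST(T') = {ε}.
FIRST(Q): from Q->c z we get {c}; from Q->P c we get {a}. So FIRST(Q) = {a, c}.
FIRST(T): from T->ε we get {ε}; from T->Q a z we get {a, c}; from T->z P T T' we get {z}. So FIRST(T) = {ε, a, c, z}.
FOLLOW(T) includes $ since T is the start symbol.
FOLLOW(T): in T->z P T T', T is followed by T' with FIRST {ε}; in T->z P T T', the suffix after T is nullable (adds nothing new). Thus FOLLOW(T) = {$}.
For T -> ε: FIRST(ε) = {ε}, so it goes in M[T, t] for t ∈ {}; since ε ∈ FIRST, also for every t ∈ FOLLOW(T) = {$}.
For T -> Q a z: FIRST(Q a z) = {a, c}, so it goes in M[T, t] for t ∈ {a, c}.
For T -> z P T T': FIRST(z P T T') = {z}, so it goes in M[T, t] for t ∈ {z}.

T -> ε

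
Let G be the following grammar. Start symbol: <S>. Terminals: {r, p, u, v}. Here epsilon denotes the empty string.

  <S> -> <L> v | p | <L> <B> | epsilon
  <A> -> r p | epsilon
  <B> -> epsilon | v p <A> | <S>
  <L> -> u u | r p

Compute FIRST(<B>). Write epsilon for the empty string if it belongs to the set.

{epsilon, p, r, u, v}

FIRST(<A>) = {epsilon, r}
FIRST(<L>) = {r, u}
FIRST(<S>) = {epsilon, p, r, u}  (via <L> v, <L> <B>)
FIRST(<B>) = {epsilon, p, r, u, v}  (via <S>)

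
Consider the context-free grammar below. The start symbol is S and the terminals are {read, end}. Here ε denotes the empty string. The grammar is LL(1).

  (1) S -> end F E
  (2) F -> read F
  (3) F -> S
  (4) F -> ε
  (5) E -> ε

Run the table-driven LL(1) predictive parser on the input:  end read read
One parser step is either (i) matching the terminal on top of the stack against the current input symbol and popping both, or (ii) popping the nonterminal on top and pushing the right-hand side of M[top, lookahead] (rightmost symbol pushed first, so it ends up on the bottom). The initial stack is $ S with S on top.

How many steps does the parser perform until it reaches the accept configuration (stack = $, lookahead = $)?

8

     Stack       Input            Action
  1  $ S         end read read $  expand S -> end F E
  2  $ E F end   end read read $  match end
  3  $ E F       read read $      expand F -> read F
  4  $ E F read  read read $      match read
  5  $ E F       read $           expand F -> read F
  6  $ E F read  read $           match read
  7  $ E F       $                expand F -> ε
  8  $ E         $                expand E -> ε
Accept reached after 8 steps.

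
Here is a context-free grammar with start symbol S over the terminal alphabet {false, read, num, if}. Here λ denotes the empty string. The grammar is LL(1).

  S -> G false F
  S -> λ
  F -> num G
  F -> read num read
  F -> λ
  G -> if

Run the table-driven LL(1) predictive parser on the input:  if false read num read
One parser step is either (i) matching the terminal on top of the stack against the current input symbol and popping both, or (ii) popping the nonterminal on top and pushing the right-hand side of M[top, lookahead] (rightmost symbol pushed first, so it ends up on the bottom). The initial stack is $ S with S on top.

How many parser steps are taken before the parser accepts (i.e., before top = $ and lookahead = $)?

     Stack            Input                     Action
  1  $ S              if false read num read $  expand S -> G false F
  2  $ F false G      if false read num read $  expand G -> if
  3  $ F false if     if false read num read $  match if
  4  $ F false        false read num read $     match false
  5  $ F              read num read $           expand F -> read num read
  6  $ read num read  read num read $           match read
  7  $ read num       num read $                match num
  8  $ read           read $                    match read
Accept reached after 8 steps.

8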